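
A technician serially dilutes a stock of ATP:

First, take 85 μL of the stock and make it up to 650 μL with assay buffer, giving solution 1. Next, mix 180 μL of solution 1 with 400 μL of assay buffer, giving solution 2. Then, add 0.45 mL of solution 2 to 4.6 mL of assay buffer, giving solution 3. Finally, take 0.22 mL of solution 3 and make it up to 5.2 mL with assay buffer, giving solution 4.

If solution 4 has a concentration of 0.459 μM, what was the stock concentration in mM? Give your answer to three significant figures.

Step 1: 85 μL brought to 650 μL → factor 650/85 = 7.6471
Step 2: 180 μL + 400 μL = 580 μL total → factor 580/180 = 3.2222
Step 3: 0.45 mL + 4.6 mL = 5.05 mL total → factor 5.05/0.45 = 11.222
Step 4: 0.22 mL brought to 5.2 mL → factor 5.2/0.22 = 23.636
Overall dilution factor = 7.6471 × 3.2222 × 11.222 × 23.636 = 6536
Stock = 0.459 μM × 6536 = 3000 μM = 3.00 mM

3.00 mM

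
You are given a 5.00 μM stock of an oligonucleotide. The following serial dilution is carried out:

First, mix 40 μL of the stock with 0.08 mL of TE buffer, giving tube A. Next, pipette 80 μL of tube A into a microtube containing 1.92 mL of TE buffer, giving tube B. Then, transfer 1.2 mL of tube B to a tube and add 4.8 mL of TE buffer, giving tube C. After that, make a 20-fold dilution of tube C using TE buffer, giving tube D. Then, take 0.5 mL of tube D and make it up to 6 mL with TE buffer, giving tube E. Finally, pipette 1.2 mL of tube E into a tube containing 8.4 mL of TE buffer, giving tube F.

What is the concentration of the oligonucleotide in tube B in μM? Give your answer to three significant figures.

0.0667 μM

Step 1: 40 μL + 0.08 mL = 120 μL total → factor 120/40 = 3
Step 2: 80 μL + 1.92 mL = 2000 μL total → factor 2000/80 = 25
Dilution factor through tube B = 3 × 25 = 75
[tube B] = 5.00 μM / 75 = 0.0667 μM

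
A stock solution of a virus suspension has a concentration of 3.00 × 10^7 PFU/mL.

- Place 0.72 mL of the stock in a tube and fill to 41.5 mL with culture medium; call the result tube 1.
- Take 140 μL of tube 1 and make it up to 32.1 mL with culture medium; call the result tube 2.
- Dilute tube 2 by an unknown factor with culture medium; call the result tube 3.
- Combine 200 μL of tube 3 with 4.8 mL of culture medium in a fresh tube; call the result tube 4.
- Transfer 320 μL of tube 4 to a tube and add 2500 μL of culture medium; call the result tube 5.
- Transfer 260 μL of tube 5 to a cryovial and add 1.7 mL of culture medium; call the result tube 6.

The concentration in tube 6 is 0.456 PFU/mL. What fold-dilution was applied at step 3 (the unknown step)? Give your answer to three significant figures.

3.00-fold

Step 1: 0.72 mL brought to 41.5 mL → factor 41.5/0.72 = 57.639
Step 2: 140 μL brought to 32.1 mL → factor 32100/140 = 229.29
Step 3: unknown factor x
Step 4: 200 μL + 4.8 mL = 5000 μL total → factor 5000/200 = 25
Step 5: 320 μL + 2500 μL = 2820 μL total → factor 2820/320 = 8.8125
Step 6: 260 μL + 1.7 mL = 1960 μL total → factor 1960/260 = 7.5385
Product of known-step factors = 2.1949 × 10^7
Overall factor = 3.00 × 10^7 PFU/mL / (0.456 PFU/mL) = 6.5789 × 10^7
x = 6.5789 × 10^7 / 2.1949 × 10^7 = 3.00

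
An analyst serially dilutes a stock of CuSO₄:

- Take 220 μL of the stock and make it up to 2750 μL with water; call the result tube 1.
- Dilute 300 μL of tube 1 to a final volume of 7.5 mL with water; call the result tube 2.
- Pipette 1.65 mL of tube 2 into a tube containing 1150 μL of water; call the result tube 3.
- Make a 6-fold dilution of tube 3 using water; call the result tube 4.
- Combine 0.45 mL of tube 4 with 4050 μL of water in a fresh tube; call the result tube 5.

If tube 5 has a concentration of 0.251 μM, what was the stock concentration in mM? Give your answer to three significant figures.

7.99 mM

Step 1: 220 μL brought to 2750 μL → factor 2750/220 = 12.5
Step 2: 300 μL brought to 7.5 mL → factor 7500/300 = 25
Step 3: 1.65 mL + 1150 μL = 2.8 mL total → factor 2.8/1.65 = 1.697
Step 4: 6-fold → factor 6
Step 5: 0.45 mL + 4050 μL = 4.5 mL total → factor 4.5/0.45 = 10
Overall dilution factor = 12.5 × 25 × 1.697 × 6 × 10 = 31818
Stock = 0.251 μM × 31818 = 7986 μM = 7.99 mM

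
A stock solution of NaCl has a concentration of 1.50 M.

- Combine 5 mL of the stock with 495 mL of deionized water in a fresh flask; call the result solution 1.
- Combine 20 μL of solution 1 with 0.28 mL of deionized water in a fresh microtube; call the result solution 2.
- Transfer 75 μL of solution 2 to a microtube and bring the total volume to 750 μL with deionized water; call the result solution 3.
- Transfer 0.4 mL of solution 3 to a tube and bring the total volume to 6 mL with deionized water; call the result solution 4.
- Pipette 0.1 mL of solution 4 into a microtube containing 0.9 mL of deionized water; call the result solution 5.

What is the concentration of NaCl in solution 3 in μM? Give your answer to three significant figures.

100 μM

Step 1: 5 mL + 495 mL = 500 mL total → factor 500/5 = 100
Step 2: 20 μL + 0.28 mL = 300 μL total → factor 300/20 = 15
Step 3: 75 μL brought to 750 μL → factor 750/75 = 10
Dilution factor through solution 3 = 100 × 15 × 10 = 15000
[solution 3] = 1.50 M / 15000 = 0.0001000 M = 100 μM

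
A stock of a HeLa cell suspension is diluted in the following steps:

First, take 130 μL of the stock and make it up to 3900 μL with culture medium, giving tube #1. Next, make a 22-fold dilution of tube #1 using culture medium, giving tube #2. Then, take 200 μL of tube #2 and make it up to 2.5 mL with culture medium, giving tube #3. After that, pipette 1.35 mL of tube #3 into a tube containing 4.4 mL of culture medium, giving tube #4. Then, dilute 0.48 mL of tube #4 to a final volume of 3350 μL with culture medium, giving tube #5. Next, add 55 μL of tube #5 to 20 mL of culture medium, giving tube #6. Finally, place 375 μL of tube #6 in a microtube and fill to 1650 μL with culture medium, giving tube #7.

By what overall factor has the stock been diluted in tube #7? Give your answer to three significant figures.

3.93 × 10^8

Step 1: 130 μL brought to 3900 μL → factor 3900/130 = 30
Step 2: 22-fold → factor 22
Step 3: 200 μL brought to 2.5 mL → factor 2500/200 = 12.5
Step 4: 1.35 mL + 4.4 mL = 5.75 mL total → factor 5.75/1.35 = 4.2593
Step 5: 0.48 mL brought to 3350 μL → factor 3.35/0.48 = 6.9792
Step 6: 55 μL + 20 mL = 20055 μL total → factor 20055/55 = 364.64
Step 7: 375 μL brought to 1650 μL → factor 1650/375 = 4.4
Overall dilution factor = 30 × 22 × 12.5 × 4.2593 × 6.9792 × 364.64 × 4.4 = 3.9346 × 10^8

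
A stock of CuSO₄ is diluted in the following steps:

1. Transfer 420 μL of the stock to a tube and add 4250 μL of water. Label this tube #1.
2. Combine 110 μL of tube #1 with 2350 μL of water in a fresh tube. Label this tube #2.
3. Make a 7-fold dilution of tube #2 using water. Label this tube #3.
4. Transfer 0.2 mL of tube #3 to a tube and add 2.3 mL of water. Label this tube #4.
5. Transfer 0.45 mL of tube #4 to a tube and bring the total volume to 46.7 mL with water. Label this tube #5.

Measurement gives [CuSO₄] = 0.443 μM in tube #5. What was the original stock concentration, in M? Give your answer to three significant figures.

1.00 M

Step 1: 420 μL + 4250 μL = 4670 μL total → factor 4670/420 = 11.119
Step 2: 110 μL + 2350 μL = 2460 μL total → factor 2460/110 = 22.364
Step 3: 7-fold → factor 7
Step 4: 0.2 mL + 2.3 mL = 2.5 mL total → factor 2.5/0.2 = 12.5
Step 5: 0.45 mL brought to 46.7 mL → factor 46.7/0.45 = 103.78
Overall dilution factor = 11.119 × 22.364 × 7 × 12.5 × 103.78 = 2.258 × 10^6
Stock = 0.443 μM × 2.258 × 10^6 = 1.000 × 10^6 μM = 1.00 M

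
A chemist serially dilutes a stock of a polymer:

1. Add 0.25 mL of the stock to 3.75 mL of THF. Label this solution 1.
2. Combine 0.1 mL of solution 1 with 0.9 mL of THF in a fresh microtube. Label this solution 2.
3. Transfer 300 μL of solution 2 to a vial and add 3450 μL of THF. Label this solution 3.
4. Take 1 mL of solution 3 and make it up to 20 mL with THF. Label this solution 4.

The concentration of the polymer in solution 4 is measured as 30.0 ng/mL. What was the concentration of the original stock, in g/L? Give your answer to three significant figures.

1.20 g/L

Step 1: 0.25 mL + 3.75 mL = 4 mL total → factor 4/0.25 = 16
Step 2: 0.1 mL + 0.9 mL = 1 mL total → factor 1/0.1 = 10
Step 3: 300 μL + 3450 μL = 3750 μL total → factor 3750/300 = 12.5
Step 4: 1 mL brought to 20 mL → factor 20/1 = 20
Overall dilution factor = 16 × 10 × 12.5 × 20 = 40000
Stock = 30.0 ng/mL × 40000 = 1.200 × 10^6 ng/mL = 1.20 g/L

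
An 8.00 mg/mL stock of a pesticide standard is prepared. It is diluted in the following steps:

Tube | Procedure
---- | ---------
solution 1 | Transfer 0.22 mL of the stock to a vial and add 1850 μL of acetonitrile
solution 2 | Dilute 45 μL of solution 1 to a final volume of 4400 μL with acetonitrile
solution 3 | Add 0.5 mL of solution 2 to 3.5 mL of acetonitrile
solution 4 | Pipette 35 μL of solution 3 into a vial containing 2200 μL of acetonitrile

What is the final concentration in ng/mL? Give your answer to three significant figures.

Step 1: 0.22 mL + 1850 μL = 2.07 mL total → factor 2.07/0.22 = 9.4091
Step 2: 45 μL brought to 4400 μL → factor 4400/45 = 97.778
Step 3: 0.5 mL + 3.5 mL = 4 mL total → factor 4/0.5 = 8
Step 4: 35 μL + 2200 μL = 2235 μL total → factor 2235/35 = 63.857
Overall dilution factor = 9.4091 × 97.778 × 8 × 63.857 = 4.6999 × 10^5
Final = 8.00 mg/mL / 4.6999 × 10^5 = 1.702 × 10^-5 mg/mL = 17.0 ng/mL

17.0 ng/mL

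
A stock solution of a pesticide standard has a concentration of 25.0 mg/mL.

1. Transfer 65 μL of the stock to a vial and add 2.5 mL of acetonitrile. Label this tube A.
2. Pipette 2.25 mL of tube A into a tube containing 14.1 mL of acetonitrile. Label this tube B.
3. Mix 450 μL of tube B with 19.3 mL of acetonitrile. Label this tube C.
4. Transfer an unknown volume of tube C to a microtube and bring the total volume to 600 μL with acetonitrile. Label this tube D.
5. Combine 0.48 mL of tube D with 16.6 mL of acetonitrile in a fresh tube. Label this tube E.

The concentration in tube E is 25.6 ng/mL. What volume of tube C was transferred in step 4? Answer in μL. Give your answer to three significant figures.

Step 1: 65 μL + 2.5 mL = 2565 μL total → factor 2565/65 = 39.462
Step 2: 2.25 mL + 14.1 mL = 16.35 mL total → factor 16.35/2.25 = 7.2667
Step 3: 450 μL + 19.3 mL = 19750 μL total → factor 19750/450 = 43.889
Step 4: v brought to 600 μL → factor = 600 μL/v
Step 5: 0.48 mL + 16.6 mL = 17.08 mL total → factor 17.08/0.48 = 35.583
Product of known-step factors = 4.4783 × 10^5
Overall factor = 25.0 mg/mL / (25.6 ng/mL) = 9.7656 × 10^5
Step-4 factor = 9.7656 × 10^5 / 4.4783 × 10^5 = 2.1807
v = 600 μL / 2.1807 = 275 μL

275 μL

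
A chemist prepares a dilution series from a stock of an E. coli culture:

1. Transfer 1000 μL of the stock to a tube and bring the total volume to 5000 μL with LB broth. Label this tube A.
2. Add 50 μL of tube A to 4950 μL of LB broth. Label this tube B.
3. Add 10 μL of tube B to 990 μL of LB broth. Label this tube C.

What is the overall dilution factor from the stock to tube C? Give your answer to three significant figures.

5.00 × 10^4

Step 1: 1000 μL brought to 5000 μL → factor 5000/1000 = 5
Step 2: 50 μL + 4950 μL = 5000 μL total → factor 5000/50 = 100
Step 3: 10 μL + 990 μL = 1000 μL total → factor 1000/10 = 100
Overall dilution factor = 5 × 100 × 100 = 50000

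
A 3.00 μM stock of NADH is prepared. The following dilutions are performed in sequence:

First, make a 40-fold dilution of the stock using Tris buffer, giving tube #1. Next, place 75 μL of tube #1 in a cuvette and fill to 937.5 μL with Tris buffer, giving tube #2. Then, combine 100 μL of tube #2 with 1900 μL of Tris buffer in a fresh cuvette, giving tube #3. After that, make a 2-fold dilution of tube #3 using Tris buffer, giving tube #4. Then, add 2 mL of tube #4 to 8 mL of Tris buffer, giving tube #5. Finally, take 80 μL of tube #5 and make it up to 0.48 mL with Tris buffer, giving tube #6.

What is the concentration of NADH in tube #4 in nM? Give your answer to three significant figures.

0.150 nM

Step 1: 40-fold → factor 40
Step 2: 75 μL brought to 937.5 μL → factor 937.5/75 = 12.5
Step 3: 100 μL + 1900 μL = 2000 μL total → factor 2000/100 = 20
Step 4: 2-fold → factor 2
Dilution factor through tube #4 = 40 × 12.5 × 20 × 2 = 20000
[tube #4] = 3.00 μM / 20000 = 0.0001500 μM = 0.150 nM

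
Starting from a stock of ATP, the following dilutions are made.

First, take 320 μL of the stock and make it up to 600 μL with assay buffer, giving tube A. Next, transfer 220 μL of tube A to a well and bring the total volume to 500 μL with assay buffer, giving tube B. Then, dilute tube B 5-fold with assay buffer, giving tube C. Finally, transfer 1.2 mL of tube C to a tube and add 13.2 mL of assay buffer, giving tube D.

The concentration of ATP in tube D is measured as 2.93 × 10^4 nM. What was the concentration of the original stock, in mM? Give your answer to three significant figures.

7.49 mM

Step 1: 320 μL brought to 600 μL → factor 600/320 = 1.875
Step 2: 220 μL brought to 500 μL → factor 500/220 = 2.2727
Step 3: 5-fold → factor 5
Step 4: 1.2 mL + 13.2 mL = 14.4 mL total → factor 14.4/1.2 = 12
Overall dilution factor = 1.875 × 2.2727 × 5 × 12 = 255.68
Stock = 2.93 × 10^4 nM × 255.68 = 7.491 × 10^6 nM = 7.49 mM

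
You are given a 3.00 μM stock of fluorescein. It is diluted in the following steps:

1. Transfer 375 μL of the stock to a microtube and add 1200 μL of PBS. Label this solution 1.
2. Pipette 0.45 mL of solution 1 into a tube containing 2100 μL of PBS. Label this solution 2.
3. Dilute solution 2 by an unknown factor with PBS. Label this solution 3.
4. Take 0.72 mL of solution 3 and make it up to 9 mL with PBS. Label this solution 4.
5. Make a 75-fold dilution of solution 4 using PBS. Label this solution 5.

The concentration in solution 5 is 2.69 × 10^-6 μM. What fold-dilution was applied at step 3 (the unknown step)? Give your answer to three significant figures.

50.0-fold

Step 1: 375 μL + 1200 μL = 1575 μL total → factor 1575/375 = 4.2
Step 2: 0.45 mL + 2100 μL = 2.55 mL total → factor 2.55/0.45 = 5.6667
Step 3: unknown factor x
Step 4: 0.72 mL brought to 9 mL → factor 9/0.72 = 12.5
Step 5: 75-fold → factor 75
Product of known-step factors = 22312
Overall factor = 3.00 μM / (2.69 × 10^-6 μM) = 1.1152 × 10^6
x = 1.1152 × 10^6 / 22312 = 50.0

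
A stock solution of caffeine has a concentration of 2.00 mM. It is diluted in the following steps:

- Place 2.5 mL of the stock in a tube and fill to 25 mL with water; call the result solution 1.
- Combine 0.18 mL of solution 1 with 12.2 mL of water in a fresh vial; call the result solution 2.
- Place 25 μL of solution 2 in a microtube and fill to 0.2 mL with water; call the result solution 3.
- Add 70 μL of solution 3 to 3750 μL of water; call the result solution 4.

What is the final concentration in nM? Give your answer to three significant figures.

Step 1: 2.5 mL brought to 25 mL → factor 25/2.5 = 10
Step 2: 0.18 mL + 12.2 mL = 12.38 mL total → factor 12.38/0.18 = 68.778
Step 3: 25 μL brought to 0.2 mL → factor 200/25 = 8
Step 4: 70 μL + 3750 μL = 3820 μL total → factor 3820/70 = 54.571
Overall dilution factor = 10 × 68.778 × 8 × 54.571 = 3.0026 × 10^5
Final = 2.00 mM / 3.0026 × 10^5 = 6.661 × 10^-6 mM = 6.66 nM

6.66 nM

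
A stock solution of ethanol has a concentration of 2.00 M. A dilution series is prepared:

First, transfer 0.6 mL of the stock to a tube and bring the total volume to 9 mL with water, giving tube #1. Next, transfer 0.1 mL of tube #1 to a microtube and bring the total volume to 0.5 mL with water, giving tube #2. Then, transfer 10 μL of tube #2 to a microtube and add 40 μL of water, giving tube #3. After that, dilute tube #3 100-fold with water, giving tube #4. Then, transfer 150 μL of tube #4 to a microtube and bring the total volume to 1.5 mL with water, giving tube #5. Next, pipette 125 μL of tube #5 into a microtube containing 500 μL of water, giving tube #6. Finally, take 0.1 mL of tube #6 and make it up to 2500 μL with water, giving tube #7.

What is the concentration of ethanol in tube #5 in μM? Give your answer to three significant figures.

5.33 μM

Step 1: 0.6 mL brought to 9 mL → factor 9/0.6 = 15
Step 2: 0.1 mL brought to 0.5 mL → factor 0.5/0.1 = 5
Step 3: 10 μL + 40 μL = 50 μL total → factor 50/10 = 5
Step 4: 100-fold → factor 100
Step 5: 150 μL brought to 1.5 mL → factor 1500/150 = 10
Dilution factor through tube #5 = 15 × 5 × 5 × 100 × 10 = 3.75 × 10^5
[tube #5] = 2.00 M / 3.75 × 10^5 = 5.333 × 10^-6 M = 5.33 μM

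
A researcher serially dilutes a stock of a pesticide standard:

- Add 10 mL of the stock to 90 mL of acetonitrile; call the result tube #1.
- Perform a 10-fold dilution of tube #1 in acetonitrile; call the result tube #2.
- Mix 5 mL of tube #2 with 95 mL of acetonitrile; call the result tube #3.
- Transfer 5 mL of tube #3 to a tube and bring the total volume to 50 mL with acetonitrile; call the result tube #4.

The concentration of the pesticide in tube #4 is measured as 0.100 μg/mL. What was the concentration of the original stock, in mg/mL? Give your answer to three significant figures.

Step 1: 10 mL + 90 mL = 100 mL total → factor 100/10 = 10
Step 2: 10-fold → factor 10
Step 3: 5 mL + 95 mL = 100 mL total → factor 100/5 = 20
Step 4: 5 mL brought to 50 mL → factor 50/5 = 10
Overall dilution factor = 10 × 10 × 20 × 10 = 20000
Stock = 0.100 μg/mL × 20000 = 2000 μg/mL = 2.00 mg/mL

2.00 mg/mL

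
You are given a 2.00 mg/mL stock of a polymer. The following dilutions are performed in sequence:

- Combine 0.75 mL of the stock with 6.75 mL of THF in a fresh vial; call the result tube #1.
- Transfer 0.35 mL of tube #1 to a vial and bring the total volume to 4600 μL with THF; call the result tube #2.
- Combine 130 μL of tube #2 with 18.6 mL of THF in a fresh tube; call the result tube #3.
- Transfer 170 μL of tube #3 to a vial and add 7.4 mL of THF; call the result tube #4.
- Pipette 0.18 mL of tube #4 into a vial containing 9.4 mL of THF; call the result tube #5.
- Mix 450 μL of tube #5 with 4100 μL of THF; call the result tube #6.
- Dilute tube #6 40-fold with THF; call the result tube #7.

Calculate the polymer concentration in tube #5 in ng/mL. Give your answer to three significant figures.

0.0446 ng/mL

Step 1: 0.75 mL + 6.75 mL = 7.5 mL total → factor 7.5/0.75 = 10
Step 2: 0.35 mL brought to 4600 μL → factor 4.6/0.35 = 13.143
Step 3: 130 μL + 18.6 mL = 18730 μL total → factor 18730/130 = 144.08
Step 4: 170 μL + 7.4 mL = 7570 μL total → factor 7570/170 = 44.529
Step 5: 0.18 mL + 9.4 mL = 9.58 mL total → factor 9.58/0.18 = 53.222
Dilution factor through tube #5 = 10 × 13.143 × 144.08 × 44.529 × 53.222 = 4.4877 × 10^7
[tube #5] = 2.00 mg/mL / 4.4877 × 10^7 = 4.457 × 10^-8 mg/mL = 0.0446 ng/mL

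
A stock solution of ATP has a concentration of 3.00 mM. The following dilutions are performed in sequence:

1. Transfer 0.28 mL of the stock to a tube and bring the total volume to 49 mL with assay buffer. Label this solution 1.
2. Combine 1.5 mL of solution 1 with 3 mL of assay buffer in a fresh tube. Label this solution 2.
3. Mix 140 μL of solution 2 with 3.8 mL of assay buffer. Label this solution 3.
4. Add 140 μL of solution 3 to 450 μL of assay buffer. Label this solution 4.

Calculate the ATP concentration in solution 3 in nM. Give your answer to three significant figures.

Step 1: 0.28 mL brought to 49 mL → factor 49/0.28 = 175
Step 2: 1.5 mL + 3 mL = 4.5 mL total → factor 4.5/1.5 = 3
Step 3: 140 μL + 3.8 mL = 3940 μL total → factor 3940/140 = 28.143
Dilution factor through solution 3 = 175 × 3 × 28.143 = 14775
[solution 3] = 3.00 mM / 14775 = 0.0002030 mM = 203 nM

203 nM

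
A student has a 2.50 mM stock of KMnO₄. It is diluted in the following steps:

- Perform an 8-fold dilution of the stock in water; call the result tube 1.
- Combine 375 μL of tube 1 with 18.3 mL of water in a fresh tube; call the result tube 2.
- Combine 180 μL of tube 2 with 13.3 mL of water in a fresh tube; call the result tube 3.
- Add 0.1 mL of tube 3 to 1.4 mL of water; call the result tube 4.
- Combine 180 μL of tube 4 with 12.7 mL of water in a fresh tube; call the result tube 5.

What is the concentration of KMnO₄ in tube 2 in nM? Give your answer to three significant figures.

Step 1: 8-fold → factor 8
Step 2: 375 μL + 18.3 mL = 18675 μL total → factor 18675/375 = 49.8
Dilution factor through tube 2 = 8 × 49.8 = 398.4
[tube 2] = 2.50 mM / 398.4 = 0.006275 mM = 6.28 × 10^3 nM

6.28 × 10^3 nM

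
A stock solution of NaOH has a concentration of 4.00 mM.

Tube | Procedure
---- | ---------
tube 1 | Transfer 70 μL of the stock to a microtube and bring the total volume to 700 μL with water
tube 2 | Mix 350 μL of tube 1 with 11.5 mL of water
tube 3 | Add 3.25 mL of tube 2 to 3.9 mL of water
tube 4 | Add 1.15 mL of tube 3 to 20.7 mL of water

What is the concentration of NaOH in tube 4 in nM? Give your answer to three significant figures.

283 nM

Step 1: 70 μL brought to 700 μL → factor 700/70 = 10
Step 2: 350 μL + 11.5 mL = 11850 μL total → factor 11850/350 = 33.857
Step 3: 3.25 mL + 3.9 mL = 7.15 mL total → factor 7.15/3.25 = 2.2
Step 4: 1.15 mL + 20.7 mL = 21.85 mL total → factor 21.85/1.15 = 19
Overall dilution factor = 10 × 33.857 × 2.2 × 19 = 14152
Final = 4.00 mM / 14152 = 0.0002826 mM = 283 nM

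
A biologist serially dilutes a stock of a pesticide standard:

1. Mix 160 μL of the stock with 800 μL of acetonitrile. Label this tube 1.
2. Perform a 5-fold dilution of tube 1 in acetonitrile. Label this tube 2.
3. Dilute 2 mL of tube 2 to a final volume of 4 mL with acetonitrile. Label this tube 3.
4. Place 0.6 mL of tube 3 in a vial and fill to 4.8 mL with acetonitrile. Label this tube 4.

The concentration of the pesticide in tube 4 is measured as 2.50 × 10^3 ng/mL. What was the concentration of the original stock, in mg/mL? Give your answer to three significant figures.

Step 1: 160 μL + 800 μL = 960 μL total → factor 960/160 = 6
Step 2: 5-fold → factor 5
Step 3: 2 mL brought to 4 mL → factor 4/2 = 2
Step 4: 0.6 mL brought to 4.8 mL → factor 4.8/0.6 = 8
Overall dilution factor = 6 × 5 × 2 × 8 = 480
Stock = 2.50 × 10^3 ng/mL × 480 = 1.200 × 10^6 ng/mL = 1.20 mg/mL

1.20 mg/mL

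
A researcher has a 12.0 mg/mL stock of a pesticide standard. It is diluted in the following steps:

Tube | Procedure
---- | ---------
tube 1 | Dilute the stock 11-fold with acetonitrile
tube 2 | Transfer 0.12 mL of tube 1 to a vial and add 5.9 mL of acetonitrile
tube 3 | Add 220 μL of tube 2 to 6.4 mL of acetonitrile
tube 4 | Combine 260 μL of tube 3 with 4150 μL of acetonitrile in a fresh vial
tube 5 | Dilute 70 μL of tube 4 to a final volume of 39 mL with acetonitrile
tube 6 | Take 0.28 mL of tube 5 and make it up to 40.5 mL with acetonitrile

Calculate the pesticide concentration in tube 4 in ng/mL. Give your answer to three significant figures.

Step 1: 11-fold → factor 11
Step 2: 0.12 mL + 5.9 mL = 6.02 mL total → factor 6.02/0.12 = 50.167
Step 3: 220 μL + 6.4 mL = 6620 μL total → factor 6620/220 = 30.091
Step 4: 260 μL + 4150 μL = 4410 μL total → factor 4410/260 = 16.962
Dilution factor through tube 4 = 11 × 50.167 × 30.091 × 16.962 = 2.8165 × 10^5
[tube 4] = 12.0 mg/mL / 2.8165 × 10^5 = 4.261 × 10^-5 mg/mL = 42.6 ng/mL

42.6 ng/mL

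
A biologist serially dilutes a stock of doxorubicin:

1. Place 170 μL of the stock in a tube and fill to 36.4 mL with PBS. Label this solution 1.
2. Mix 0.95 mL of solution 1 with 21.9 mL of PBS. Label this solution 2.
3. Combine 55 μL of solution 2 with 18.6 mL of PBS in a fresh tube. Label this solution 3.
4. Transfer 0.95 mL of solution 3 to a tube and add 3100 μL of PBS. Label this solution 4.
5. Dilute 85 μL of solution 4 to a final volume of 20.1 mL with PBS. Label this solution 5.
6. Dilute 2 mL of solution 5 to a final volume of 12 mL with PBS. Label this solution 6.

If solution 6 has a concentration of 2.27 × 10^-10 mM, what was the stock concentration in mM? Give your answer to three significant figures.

2.40 mM

Step 1: 170 μL brought to 36.4 mL → factor 36400/170 = 214.12
Step 2: 0.95 mL + 21.9 mL = 22.85 mL total → factor 22.85/0.95 = 24.053
Step 3: 55 μL + 18.6 mL = 18655 μL total → factor 18655/55 = 339.18
Step 4: 0.95 mL + 3100 μL = 4.05 mL total → factor 4.05/0.95 = 4.2632
Step 5: 85 μL brought to 20.1 mL → factor 20100/85 = 236.47
Step 6: 2 mL brought to 12 mL → factor 12/2 = 6
Overall dilution factor = 214.12 × 24.053 × 339.18 × 4.2632 × 236.47 × 6 = 1.0566 × 10^10
Stock = 2.27 × 10^-10 mM × 1.0566 × 10^10 = 2.40 mM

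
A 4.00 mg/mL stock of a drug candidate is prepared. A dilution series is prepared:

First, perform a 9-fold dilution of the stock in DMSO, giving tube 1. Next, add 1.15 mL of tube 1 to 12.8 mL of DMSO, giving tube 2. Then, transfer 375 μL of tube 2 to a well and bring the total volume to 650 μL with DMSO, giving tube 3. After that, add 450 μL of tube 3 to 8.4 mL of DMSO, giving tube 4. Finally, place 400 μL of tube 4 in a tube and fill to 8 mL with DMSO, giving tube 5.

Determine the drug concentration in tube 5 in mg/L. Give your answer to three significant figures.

0.0537 mg/L

Step 1: 9-fold → factor 9
Step 2: 1.15 mL + 12.8 mL = 13.95 mL total → factor 13.95/1.15 = 12.13
Step 3: 375 μL brought to 650 μL → factor 650/375 = 1.7333
Step 4: 450 μL + 8.4 mL = 8850 μL total → factor 8850/450 = 19.667
Step 5: 400 μL brought to 8 mL → factor 8000/400 = 20
Overall dilution factor = 9 × 12.13 × 1.7333 × 19.667 × 20 = 74432
Final = 4.00 mg/mL / 74432 = 5.374 × 10^-5 mg/mL = 0.0537 mg/L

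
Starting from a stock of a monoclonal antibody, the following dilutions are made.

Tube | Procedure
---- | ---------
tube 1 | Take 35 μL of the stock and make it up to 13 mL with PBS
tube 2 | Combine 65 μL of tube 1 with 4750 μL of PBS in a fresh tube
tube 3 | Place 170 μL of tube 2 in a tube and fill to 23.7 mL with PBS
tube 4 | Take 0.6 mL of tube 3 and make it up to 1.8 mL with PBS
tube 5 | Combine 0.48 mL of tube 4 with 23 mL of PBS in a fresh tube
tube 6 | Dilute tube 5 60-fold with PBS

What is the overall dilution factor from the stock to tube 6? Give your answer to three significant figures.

3.38 × 10^10

Step 1: 35 μL brought to 13 mL → factor 13000/35 = 371.43
Step 2: 65 μL + 4750 μL = 4815 μL total → factor 4815/65 = 74.077
Step 3: 170 μL brought to 23.7 mL → factor 23700/170 = 139.41
Step 4: 0.6 mL brought to 1.8 mL → factor 1.8/0.6 = 3
Step 5: 0.48 mL + 23 mL = 23.48 mL total → factor 23.48/0.48 = 48.917
Step 6: 60-fold → factor 60
Overall dilution factor = 371.43 × 74.077 × 139.41 × 3 × 48.917 × 60 = 3.3774 × 10^10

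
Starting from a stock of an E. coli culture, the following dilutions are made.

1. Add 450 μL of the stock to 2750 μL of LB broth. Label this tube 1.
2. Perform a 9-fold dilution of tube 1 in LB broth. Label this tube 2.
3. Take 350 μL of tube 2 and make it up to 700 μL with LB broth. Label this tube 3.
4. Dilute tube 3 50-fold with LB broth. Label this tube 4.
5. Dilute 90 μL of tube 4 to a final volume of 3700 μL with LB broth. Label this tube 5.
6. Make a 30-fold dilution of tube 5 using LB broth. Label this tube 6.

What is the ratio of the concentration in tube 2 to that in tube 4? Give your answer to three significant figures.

100

Step 1: 450 μL + 2750 μL = 3200 μL total → factor 3200/450 = 7.1111
Step 2: 9-fold → factor 9
Step 3: 350 μL brought to 700 μL → factor 700/350 = 2
Step 4: 50-fold → factor 50
Dilution factor to tube 2 = 64; to tube 4 = 6400
[tube 2]/[tube 4] = (factor to tube 4)/(factor to tube 2) = 6400/64 = 100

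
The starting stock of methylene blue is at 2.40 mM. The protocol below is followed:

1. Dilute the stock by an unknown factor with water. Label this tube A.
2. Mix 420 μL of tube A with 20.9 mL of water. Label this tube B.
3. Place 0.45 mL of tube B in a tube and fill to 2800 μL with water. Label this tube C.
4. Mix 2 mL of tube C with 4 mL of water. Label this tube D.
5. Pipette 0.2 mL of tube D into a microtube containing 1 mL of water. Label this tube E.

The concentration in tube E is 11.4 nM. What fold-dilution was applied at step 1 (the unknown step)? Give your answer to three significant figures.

Step 1: unknown factor x
Step 2: 420 μL + 20.9 mL = 21320 μL total → factor 21320/420 = 50.762
Step 3: 0.45 mL brought to 2800 μL → factor 2.8/0.45 = 6.2222
Step 4: 2 mL + 4 mL = 6 mL total → factor 6/2 = 3
Step 5: 0.2 mL + 1 mL = 1.2 mL total → factor 1.2/0.2 = 6
Product of known-step factors = 5685.3
Overall factor = 2.40 mM / (11.4 nM) = 2.1053 × 10^5
x = 2.1053 × 10^5 / 5685.3 = 37.0

37.0-fold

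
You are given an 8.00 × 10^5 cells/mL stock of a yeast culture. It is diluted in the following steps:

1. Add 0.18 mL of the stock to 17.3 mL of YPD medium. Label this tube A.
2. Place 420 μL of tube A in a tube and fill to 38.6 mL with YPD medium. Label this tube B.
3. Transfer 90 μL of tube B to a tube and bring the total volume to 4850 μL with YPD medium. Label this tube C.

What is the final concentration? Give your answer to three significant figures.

1.66 cells/mL

Step 1: 0.18 mL + 17.3 mL = 17.48 mL total → factor 17.48/0.18 = 97.111
Step 2: 420 μL brought to 38.6 mL → factor 38600/420 = 91.905
Step 3: 90 μL brought to 4850 μL → factor 4850/90 = 53.889
Overall dilution factor = 97.111 × 91.905 × 53.889 = 4.8096 × 10^5
Final = 8.00 × 10^5 cells/mL / 4.8096 × 10^5 = 1.66 cells/mL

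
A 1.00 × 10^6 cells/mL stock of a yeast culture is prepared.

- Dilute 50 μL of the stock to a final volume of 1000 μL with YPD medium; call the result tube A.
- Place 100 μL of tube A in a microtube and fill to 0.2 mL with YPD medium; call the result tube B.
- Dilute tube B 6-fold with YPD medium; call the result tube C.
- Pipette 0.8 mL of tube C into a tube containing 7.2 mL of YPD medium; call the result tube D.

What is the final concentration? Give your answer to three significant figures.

417 cells/mL

Step 1: 50 μL brought to 1000 μL → factor 1000/50 = 20
Step 2: 100 μL brought to 0.2 mL → factor 200/100 = 2
Step 3: 6-fold → factor 6
Step 4: 0.8 mL + 7.2 mL = 8 mL total → factor 8/0.8 = 10
Overall dilution factor = 20 × 2 × 6 × 10 = 2400
Final = 1.00 × 10^6 cells/mL / 2400 = 417 cells/mL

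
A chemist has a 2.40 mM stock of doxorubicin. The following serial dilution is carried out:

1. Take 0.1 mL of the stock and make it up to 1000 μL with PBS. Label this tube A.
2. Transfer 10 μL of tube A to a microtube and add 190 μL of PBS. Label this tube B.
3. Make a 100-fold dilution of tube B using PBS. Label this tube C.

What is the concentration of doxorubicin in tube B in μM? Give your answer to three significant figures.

Step 1: 0.1 mL brought to 1000 μL → factor 1/0.1 = 10
Step 2: 10 μL + 190 μL = 200 μL total → factor 200/10 = 20
Dilution factor through tube B = 10 × 20 = 200
[tube B] = 2.40 mM / 200 = 0.01200 mM = 12.0 μM

12.0 μM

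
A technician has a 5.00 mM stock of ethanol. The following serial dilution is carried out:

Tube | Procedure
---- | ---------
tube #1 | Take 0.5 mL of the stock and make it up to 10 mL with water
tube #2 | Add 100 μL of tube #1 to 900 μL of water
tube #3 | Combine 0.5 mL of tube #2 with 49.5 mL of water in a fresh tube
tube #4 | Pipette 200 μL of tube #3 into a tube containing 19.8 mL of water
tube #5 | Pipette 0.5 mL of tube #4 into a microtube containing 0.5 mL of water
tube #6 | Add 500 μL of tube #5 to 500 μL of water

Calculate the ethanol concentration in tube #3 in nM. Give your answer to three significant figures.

250 nM

Step 1: 0.5 mL brought to 10 mL → factor 10/0.5 = 20
Step 2: 100 μL + 900 μL = 1000 μL total → factor 1000/100 = 10
Step 3: 0.5 mL + 49.5 mL = 50 mL total → factor 50/0.5 = 100
Dilution factor through tube #3 = 20 × 10 × 100 = 20000
[tube #3] = 5.00 mM / 20000 = 0.0002500 mM = 250 nM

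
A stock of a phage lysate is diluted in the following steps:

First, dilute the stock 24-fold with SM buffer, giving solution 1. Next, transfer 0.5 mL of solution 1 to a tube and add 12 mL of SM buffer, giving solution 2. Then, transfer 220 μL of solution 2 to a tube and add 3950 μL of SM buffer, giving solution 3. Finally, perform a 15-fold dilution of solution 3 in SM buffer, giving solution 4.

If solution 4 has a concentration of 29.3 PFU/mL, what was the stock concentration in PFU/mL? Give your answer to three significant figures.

5.00 × 10^6 PFU/mL

Step 1: 24-fold → factor 24
Step 2: 0.5 mL + 12 mL = 12.5 mL total → factor 12.5/0.5 = 25
Step 3: 220 μL + 3950 μL = 4170 μL total → factor 4170/220 = 18.955
Step 4: 15-fold → factor 15
Overall dilution factor = 24 × 25 × 18.955 × 15 = 1.7059 × 10^5
Stock = 29.3 PFU/mL × 1.7059 × 10^5 = 5.00 × 10^6 PFU/mL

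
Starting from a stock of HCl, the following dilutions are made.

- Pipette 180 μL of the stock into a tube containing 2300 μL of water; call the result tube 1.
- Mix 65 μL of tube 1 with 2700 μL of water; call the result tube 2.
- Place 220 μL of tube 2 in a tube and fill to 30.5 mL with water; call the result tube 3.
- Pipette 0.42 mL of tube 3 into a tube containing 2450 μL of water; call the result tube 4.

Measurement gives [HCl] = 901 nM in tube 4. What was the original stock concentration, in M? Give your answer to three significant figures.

0.500 M

Step 1: 180 μL + 2300 μL = 2480 μL total → factor 2480/180 = 13.778
Step 2: 65 μL + 2700 μL = 2765 μL total → factor 2765/65 = 42.538
Step 3: 220 μL brought to 30.5 mL → factor 30500/220 = 138.64
Step 4: 0.42 mL + 2450 μL = 2.87 mL total → factor 2.87/0.42 = 6.8333
Overall dilution factor = 13.778 × 42.538 × 138.64 × 6.8333 = 5.5523 × 10^5
Stock = 901 nM × 5.5523 × 10^5 = 5.003 × 10^8 nM = 0.500 M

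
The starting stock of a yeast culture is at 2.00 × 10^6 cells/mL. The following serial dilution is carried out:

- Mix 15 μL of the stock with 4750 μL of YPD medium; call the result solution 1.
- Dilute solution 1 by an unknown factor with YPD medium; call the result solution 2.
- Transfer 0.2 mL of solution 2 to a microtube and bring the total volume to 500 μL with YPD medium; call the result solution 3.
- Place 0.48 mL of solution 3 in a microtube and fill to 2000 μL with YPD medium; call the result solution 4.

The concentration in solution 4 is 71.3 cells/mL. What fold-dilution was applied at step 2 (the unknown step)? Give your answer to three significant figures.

8.48-fold

Step 1: 15 μL + 4750 μL = 4765 μL total → factor 4765/15 = 317.67
Step 2: unknown factor x
Step 3: 0.2 mL brought to 500 μL → factor 0.5/0.2 = 2.5
Step 4: 0.48 mL brought to 2000 μL → factor 2/0.48 = 4.1667
Product of known-step factors = 3309
Overall factor = 2.00 × 10^6 cells/mL / (71.3 cells/mL) = 28050
x = 28050 / 3309 = 8.48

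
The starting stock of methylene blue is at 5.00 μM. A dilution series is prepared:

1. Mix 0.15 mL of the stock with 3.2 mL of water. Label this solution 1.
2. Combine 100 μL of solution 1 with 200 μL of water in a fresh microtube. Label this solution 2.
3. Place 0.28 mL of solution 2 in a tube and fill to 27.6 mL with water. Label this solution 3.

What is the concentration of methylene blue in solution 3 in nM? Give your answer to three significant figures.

0.757 nM

Step 1: 0.15 mL + 3.2 mL = 3.35 mL total → factor 3.35/0.15 = 22.333
Step 2: 100 μL + 200 μL = 300 μL total → factor 300/100 = 3
Step 3: 0.28 mL brought to 27.6 mL → factor 27.6/0.28 = 98.571
Overall dilution factor = 22.333 × 3 × 98.571 = 6604.3
Final = 5.00 μM / 6604.3 = 0.0007571 μM = 0.757 nM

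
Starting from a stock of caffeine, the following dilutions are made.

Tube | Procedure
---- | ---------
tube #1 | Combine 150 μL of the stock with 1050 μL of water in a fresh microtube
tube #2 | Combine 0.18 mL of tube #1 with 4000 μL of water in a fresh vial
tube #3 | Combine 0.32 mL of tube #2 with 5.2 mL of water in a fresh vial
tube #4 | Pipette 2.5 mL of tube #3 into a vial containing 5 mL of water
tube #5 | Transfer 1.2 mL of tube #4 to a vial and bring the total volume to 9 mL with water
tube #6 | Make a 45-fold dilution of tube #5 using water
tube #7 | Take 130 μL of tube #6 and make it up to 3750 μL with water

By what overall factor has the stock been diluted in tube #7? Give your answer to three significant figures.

9.36 × 10^7

Step 1: 150 μL + 1050 μL = 1200 μL total → factor 1200/150 = 8
Step 2: 0.18 mL + 4000 μL = 4.18 mL total → factor 4.18/0.18 = 23.222
Step 3: 0.32 mL + 5.2 mL = 5.52 mL total → factor 5.52/0.32 = 17.25
Step 4: 2.5 mL + 5 mL = 7.5 mL total → factor 7.5/2.5 = 3
Step 5: 1.2 mL brought to 9 mL → factor 9/1.2 = 7.5
Step 6: 45-fold → factor 45
Step 7: 130 μL brought to 3750 μL → factor 3750/130 = 28.846
Overall dilution factor = 8 × 23.222 × 17.25 × 3 × 7.5 × 45 × 28.846 = 9.3598 × 10^7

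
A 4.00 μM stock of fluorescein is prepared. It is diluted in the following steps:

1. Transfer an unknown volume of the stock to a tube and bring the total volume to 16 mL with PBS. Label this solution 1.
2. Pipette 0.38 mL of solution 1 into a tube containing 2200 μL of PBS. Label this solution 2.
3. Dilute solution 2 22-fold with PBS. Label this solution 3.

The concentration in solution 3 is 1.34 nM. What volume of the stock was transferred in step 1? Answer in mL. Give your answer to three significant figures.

0.801 mL

Step 1: v brought to 16 mL → factor = 16 mL/v
Step 2: 0.38 mL + 2200 μL = 2.58 mL total → factor 2.58/0.38 = 6.7895
Step 3: 22-fold → factor 22
Product of known-step factors = 149.37
Overall factor = 4.00 μM / (1.34 nM) = 2985.1
Step-1 factor = 2985.1 / 149.37 = 19.985
v = 16 mL / 19.985 = 0.801 mL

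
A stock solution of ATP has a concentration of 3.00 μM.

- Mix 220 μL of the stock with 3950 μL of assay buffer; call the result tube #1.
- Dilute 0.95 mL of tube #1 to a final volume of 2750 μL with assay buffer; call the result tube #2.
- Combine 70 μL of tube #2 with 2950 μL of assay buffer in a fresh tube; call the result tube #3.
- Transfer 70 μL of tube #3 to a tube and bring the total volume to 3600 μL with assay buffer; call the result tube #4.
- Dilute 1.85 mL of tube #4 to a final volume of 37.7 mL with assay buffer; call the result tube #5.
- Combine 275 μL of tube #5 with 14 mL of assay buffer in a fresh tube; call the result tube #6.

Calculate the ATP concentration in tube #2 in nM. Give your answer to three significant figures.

54.7 nM

Step 1: 220 μL + 3950 μL = 4170 μL total → factor 4170/220 = 18.955
Step 2: 0.95 mL brought to 2750 μL → factor 2.75/0.95 = 2.8947
Dilution factor through tube #2 = 18.955 × 2.8947 = 54.868
[tube #2] = 3.00 μM / 54.868 = 0.05468 μM = 54.7 nM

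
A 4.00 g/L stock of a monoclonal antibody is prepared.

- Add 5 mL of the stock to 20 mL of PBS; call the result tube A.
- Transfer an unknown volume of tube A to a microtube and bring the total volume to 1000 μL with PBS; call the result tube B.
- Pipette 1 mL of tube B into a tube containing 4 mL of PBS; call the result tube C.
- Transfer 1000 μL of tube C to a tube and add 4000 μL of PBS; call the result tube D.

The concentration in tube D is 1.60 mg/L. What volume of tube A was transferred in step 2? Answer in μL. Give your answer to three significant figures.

Step 1: 5 mL + 20 mL = 25 mL total → factor 25/5 = 5
Step 2: v brought to 1000 μL → factor = 1000 μL/v
Step 3: 1 mL + 4 mL = 5 mL total → factor 5/1 = 5
Step 4: 1000 μL + 4000 μL = 5000 μL total → factor 5000/1000 = 5
Product of known-step factors = 125
Overall factor = 4.00 g/L / (1.60 mg/L) = 2500
Step-2 factor = 2500 / 125 = 20
v = 1000 μL / 20 = 50.0 μL

50.0 μL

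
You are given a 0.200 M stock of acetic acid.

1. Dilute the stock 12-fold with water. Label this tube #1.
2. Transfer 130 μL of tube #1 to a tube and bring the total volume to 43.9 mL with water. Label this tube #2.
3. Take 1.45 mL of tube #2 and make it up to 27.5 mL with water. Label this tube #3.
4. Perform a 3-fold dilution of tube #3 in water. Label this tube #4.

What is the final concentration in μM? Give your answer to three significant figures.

0.867 μM

Step 1: 12-fold → factor 12
Step 2: 130 μL brought to 43.9 mL → factor 43900/130 = 337.69
Step 3: 1.45 mL brought to 27.5 mL → factor 27.5/1.45 = 18.966
Step 4: 3-fold → factor 3
Overall dilution factor = 12 × 337.69 × 18.966 × 3 = 2.3056 × 10^5
Final = 0.200 M / 2.3056 × 10^5 = 8.674 × 10^-7 M = 0.867 μM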